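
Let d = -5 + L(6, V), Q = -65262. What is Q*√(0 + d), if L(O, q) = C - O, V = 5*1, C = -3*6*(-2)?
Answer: -326310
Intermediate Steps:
C = 36 (C = -18*(-2) = 36)
V = 5
L(O, q) = 36 - O
d = 25 (d = -5 + (36 - 1*6) = -5 + (36 - 6) = -5 + 30 = 25)
Q*√(0 + d) = -65262*√(0 + 25) = -65262*√25 = -65262*5 = -326310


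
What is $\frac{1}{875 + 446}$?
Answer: $\frac{1}{1321} \approx 0.000757$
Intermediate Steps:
$\frac{1}{875 + 446} = \frac{1}{1321}$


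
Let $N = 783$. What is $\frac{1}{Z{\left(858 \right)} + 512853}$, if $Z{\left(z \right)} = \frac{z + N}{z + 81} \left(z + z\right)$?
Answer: $\frac{313}{161461641} \approx 1.9385 \cdot 10^{-6}$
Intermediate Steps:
$Z{\left(z \right)} = \frac{2 z \left(783 + z\right)}{81 + z}$ ($Z{\left(z \right)} = \frac{z + 783}{z + 81} \left(z + z\right) = \frac{783 + z}{81 + z} 2 z = \frac{2 z \left(783 + z\right)}{81 + z}$)
$\frac{1}{Z{\left(858 \right)} + 512853} = \frac{1}{2 \cdot 858 \frac{1}{81 + 858} \left(783 + 858\right) + 512853} = \frac{1}{2 \cdot 858 \cdot \frac{1}{939} \cdot 1641 + 512853} = \frac{1}{\frac{938652}{313} + 512853} = \frac{1}{\frac{161461641}{313}} = \frac{313}{161461641}$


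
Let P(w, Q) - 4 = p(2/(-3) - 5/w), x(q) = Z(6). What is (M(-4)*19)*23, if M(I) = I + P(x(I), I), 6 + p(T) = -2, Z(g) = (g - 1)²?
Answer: -3496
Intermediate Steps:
Z(g) = (-1 + g)²
x(q) = 25 (x(q) = (-1 + 6)² = 5² = 25)
p(T) = -8 (p(T) = -6 - 2 = -8)
P(w, Q) = -4 (P(w, Q) = 4 - 8 = -4)
M(I) = -4 + I (M(I) = I - 4 = -4 + I)
(M(-4)*19)*23 = ((-4 - 4)*19)*23 = -8*19*23 = -152*23 = -3496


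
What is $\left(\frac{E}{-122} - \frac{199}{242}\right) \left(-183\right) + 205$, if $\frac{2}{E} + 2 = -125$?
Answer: $\frac{10924703}{30734} \approx 355.46$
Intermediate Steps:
$E = - \frac{2}{127}$ ($E = \frac{2}{-2 - 125} = \frac{2}{-127} = 2 \left(- \frac{1}{127}\right) = - \frac{2}{127} \approx -0.015748$)
$\left(\frac{E}{-122} - \frac{199}{242}\right) \left(-183\right) + 205 = \left(- \frac{2}{127 \left(-122\right)} - \frac{199}{242}\right) \left(-183\right) + 205 = \left(\left(- \frac{2}{127}\right) \left(- \frac{1}{122}\right) - \frac{199}{242}\right) \left(-183\right) + 205 = \left(\frac{1}{7747} - \frac{199}{242}\right) \left(-183\right) + 205 = \left(- \frac{1541411}{1874774}\right) \left(-183\right) + 205 = \frac{4624233}{30734} + 205 = \frac{10924703}{30734}$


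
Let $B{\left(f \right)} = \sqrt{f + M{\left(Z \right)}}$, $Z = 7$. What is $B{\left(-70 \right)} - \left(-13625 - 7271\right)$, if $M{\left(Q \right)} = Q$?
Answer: $20896 + 3 i \sqrt{7} \approx 20896.0 + 7.9373 i$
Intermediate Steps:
$B{\left(f \right)} = \sqrt{7 + f}$ ($B{\left(f \right)} = \sqrt{f + 7} = \sqrt{7 + f}$)
$B{\left(-70 \right)} - \left(-13625 - 7271\right) = \sqrt{7 - 70} - \left(-13625 - 7271\right) = \sqrt{-63} - \left(-13625 - 7271\right) = 3 i \sqrt{7} - -20896 = 3 i \sqrt{7} + 20896 = 20896 + 3 i \sqrt{7}$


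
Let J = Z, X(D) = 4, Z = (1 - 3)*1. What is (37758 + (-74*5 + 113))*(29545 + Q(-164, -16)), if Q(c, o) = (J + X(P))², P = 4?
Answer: 1108117049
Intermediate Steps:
Z = -2 (Z = -2*1 = -2)
J = -2
Q(c, o) = 4 (Q(c, o) = (-2 + 4)² = 2² = 4)
(37758 + (-74*5 + 113))*(29545 + Q(-164, -16)) = (37758 + (-74*5 + 113))*(29545 + 4) = (37758 + (-370 + 113))*29549 = (37758 - 257)*29549 = 37501*29549 = 1108117049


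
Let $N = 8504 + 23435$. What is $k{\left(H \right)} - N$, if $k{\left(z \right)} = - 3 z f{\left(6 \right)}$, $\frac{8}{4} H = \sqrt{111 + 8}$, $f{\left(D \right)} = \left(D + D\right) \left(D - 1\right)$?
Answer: $-31939 - 90 \sqrt{119} \approx -32921.0$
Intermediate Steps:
$f{\left(D \right)} = 2 D \left(-1 + D\right)$
$N = 31939$
$H = \frac{\sqrt{119}}{2}$ ($H = \frac{\sqrt{111 + 8}}{2} = \frac{\sqrt{119}}{2} \approx 5.4544$)
$k{\left(z \right)} = - 180 z$ ($k{\left(z \right)} = - 3 z 2 \cdot 6 \left(-1 + 6\right) = - 3 z 2 \cdot 6 \cdot 5 = - 3 z 60 = - 180 z$)
$k{\left(H \right)} - N = - 180 \frac{\sqrt{119}}{2} - 31939 = - 90 \sqrt{119} - 31939 = -31939 - 90 \sqrt{119}$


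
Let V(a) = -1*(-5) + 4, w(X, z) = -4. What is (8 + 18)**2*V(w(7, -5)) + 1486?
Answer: 7570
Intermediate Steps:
V(a) = 9 (V(a) = 5 + 4 = 9)
(8 + 18)**2*V(w(7, -5)) + 1486 = (8 + 18)**2*9 + 1486 = 26**2*9 + 1486 = 676*9 + 1486 = 6084 + 1486 = 7570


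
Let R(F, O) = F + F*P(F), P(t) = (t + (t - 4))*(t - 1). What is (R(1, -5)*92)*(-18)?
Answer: -1656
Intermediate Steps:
P(t) = (-1 + t)*(-4 + 2*t) (P(t) = (t + (-4 + t))*(-1 + t) = (-4 + 2*t)*(-1 + t) = (-1 + t)*(-4 + 2*t))
R(F, O) = F + F*(4 - 6*F + 2*F²)
(R(1, -5)*92)*(-18) = ((1*(5 - 6*1 + 2*1²))*92)*(-18) = ((1*(5 - 6 + 2*1))*92)*(-18) = ((1*(5 - 6 + 2))*92)*(-18) = ((1*1)*92)*(-18) = (1*92)*(-18) = 92*(-18) = -1656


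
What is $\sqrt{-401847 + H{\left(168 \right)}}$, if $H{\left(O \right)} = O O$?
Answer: $i \sqrt{373623} \approx 611.25 i$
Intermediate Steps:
$H{\left(O \right)} = O^{2}$
$\sqrt{-401847 + H{\left(168 \right)}} = \sqrt{-401847 + 168^{2}} = \sqrt{-401847 + 28224} = \sqrt{-373623} = i \sqrt{373623}$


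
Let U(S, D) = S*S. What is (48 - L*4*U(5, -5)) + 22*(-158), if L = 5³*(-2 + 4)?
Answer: -28428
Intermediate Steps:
U(S, D) = S²
L = 250 (L = 125*2 = 250)
(48 - L*4*U(5, -5)) + 22*(-158) = (48 - 250*4*5²) + 22*(-158) = (48 - 1000*25) - 3476 = (48 - 1*25000) - 3476 = (48 - 25000) - 3476 = -24952 - 3476 = -28428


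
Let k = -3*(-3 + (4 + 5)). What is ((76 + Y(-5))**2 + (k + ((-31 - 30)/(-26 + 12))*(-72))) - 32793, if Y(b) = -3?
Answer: -194570/7 ≈ -27796.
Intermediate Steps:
k = -18 (k = -3*(-3 + 9) = -3*6 = -18)
((76 + Y(-5))**2 + (k + ((-31 - 30)/(-26 + 12))*(-72))) - 32793 = ((76 - 3)**2 + (-18 + ((-31 - 30)/(-26 + 12))*(-72))) - 32793 = (73**2 + (-18 - 61/(-14)*(-72))) - 32793 = (5329 + (-18 - 61*(-1/14)*(-72))) - 32793 = (5329 + (-18 + (61/14)*(-72))) - 32793 = (5329 + (-18 - 2196/7)) - 32793 = (5329 - 2322/7) - 32793 = 34981/7 - 32793 = -194570/7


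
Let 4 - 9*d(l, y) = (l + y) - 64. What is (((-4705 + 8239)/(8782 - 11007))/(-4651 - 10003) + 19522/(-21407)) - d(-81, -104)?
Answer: -91158262812154/3140903007225 ≈ -29.023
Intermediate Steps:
d(l, y) = 68/9 - l/9 - y/9 (d(l, y) = 4/9 - ((l + y) - 64)/9 = 4/9 - (-64 + l + y)/9 = 4/9 + (64/9 - l/9 - y/9) = 68/9 - l/9 - y/9)
(((-4705 + 8239)/(8782 - 11007))/(-4651 - 10003) + 19522/(-21407)) - d(-81, -104) = (((-4705 + 8239)/(8782 - 11007))/(-4651 - 10003) + 19522/(-21407)) - (68/9 - ⅑*(-81) - ⅑*(-104)) = ((3534/(-2225))/(-14654) + 19522*(-1/21407)) - (68/9 + 9 + 104/9) = ((3534*(-1/2225))*(-1/14654) - 19522/21407) - 1*253/9 = (-3534/2225*(-1/14654) - 19522/21407) - 253/9 = (1767/16302575 - 19522/21407) - 253/9 = -318221042981/348989223025 - 253/9 = -91158262812154/3140903007225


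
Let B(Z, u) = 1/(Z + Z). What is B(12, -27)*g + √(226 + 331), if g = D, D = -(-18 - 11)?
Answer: 29/24 + √557 ≈ 24.809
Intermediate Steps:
B(Z, u) = 1/(2*Z)
D = 29 (D = -1*(-29) = 29)
g = 29
B(12, -27)*g + √(226 + 331) = ((½)/12)*29 + √(226 + 331) = ((½)*(1/12))*29 + √557 = (1/24)*29 + √557 = 29/24 + √557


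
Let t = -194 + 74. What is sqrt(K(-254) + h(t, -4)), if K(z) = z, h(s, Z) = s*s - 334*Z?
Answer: sqrt(15482) ≈ 124.43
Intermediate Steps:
t = -120
h(s, Z) = s**2 - 334*Z
sqrt(K(-254) + h(t, -4)) = sqrt(-254 + ((-120)**2 - 334*(-4))) = sqrt(-254 + (14400 + 1336)) = sqrt(-254 + 15736) = sqrt(15482)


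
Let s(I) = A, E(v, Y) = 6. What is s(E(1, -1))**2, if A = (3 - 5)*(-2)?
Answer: 16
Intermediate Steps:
A = 4 (A = -2*(-2) = 4)
s(I) = 4
s(E(1, -1))**2 = 4**2 = 16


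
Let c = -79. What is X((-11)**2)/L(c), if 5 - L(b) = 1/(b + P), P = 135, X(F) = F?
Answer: 6776/279 ≈ 24.287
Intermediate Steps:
L(b) = 5 - 1/(135 + b) (L(b) = 5 - 1/(b + 135) = 5 - 1/(135 + b))
X((-11)**2)/L(c) = (-11)**2/(((674 + 5*(-79))/(135 - 79))) = 121/(((674 - 395)/56)) = 121/(((1/56)*279)) = 121/(279/56) = 121*(56/279) = 6776/279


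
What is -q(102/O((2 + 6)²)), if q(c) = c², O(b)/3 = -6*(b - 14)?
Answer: -289/22500 ≈ -0.012844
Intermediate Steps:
O(b) = 252 - 18*b (O(b) = 3*(-6*(b - 14)) = 3*(-6*(-14 + b)) = 3*(84 - 6*b) = 252 - 18*b)
-q(102/O((2 + 6)²)) = -(102/(252 - 18*(2 + 6)²))² = -(102/(252 - 18*8²))² = -(102/(252 - 18*64))² = -(102/(252 - 1152))² = -(102/(-900))² = -(102*(-1/900))² = -(-17/150)² = -1*289/22500 = -289/22500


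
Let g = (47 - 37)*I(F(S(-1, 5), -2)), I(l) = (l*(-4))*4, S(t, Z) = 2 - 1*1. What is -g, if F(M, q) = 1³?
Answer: 160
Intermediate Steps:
S(t, Z) = 1 (S(t, Z) = 2 - 1 = 1)
F(M, q) = 1
I(l) = -16*l (I(l) = -4*l*4 = -16*l)
g = -160 (g = (47 - 37)*(-16*1) = 10*(-16) = -160)
-g = -1*(-160) = 160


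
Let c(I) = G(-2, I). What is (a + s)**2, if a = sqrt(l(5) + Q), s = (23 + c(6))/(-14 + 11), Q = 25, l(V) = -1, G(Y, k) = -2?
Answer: 73 - 28*sqrt(6) ≈ 4.4143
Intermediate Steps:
c(I) = -2
s = -7 (s = (23 - 2)/(-14 + 11) = 21/(-3) = 21*(-1/3) = -7)
a = 2*sqrt(6) (a = sqrt(-1 + 25) = sqrt(24) = 2*sqrt(6) ≈ 4.8990)
(a + s)**2 = (2*sqrt(6) - 7)**2 = (-7 + 2*sqrt(6))**2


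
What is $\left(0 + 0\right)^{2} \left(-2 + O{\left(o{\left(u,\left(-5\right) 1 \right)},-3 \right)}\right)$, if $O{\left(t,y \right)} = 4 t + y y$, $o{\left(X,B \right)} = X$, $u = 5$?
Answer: $0$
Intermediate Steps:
$O{\left(t,y \right)} = y^{2} + 4 t$ ($O{\left(t,y \right)} = 4 t + y^{2} = y^{2} + 4 t$)
$\left(0 + 0\right)^{2} \left(-2 + O{\left(o{\left(u,\left(-5\right) 1 \right)},-3 \right)}\right) = \left(0 + 0\right)^{2} \left(-2 + \left(\left(-3\right)^{2} + 4 \cdot 5\right)\right) = 0^{2} \left(-2 + \left(9 + 20\right)\right) = 0 \left(-2 + 29\right) = 0 \cdot 27 = 0$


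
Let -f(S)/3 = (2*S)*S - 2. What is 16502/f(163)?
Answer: -8251/79704 ≈ -0.10352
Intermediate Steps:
f(S) = 6 - 6*S**2 (f(S) = -3*((2*S)*S - 2) = -3*(2*S**2 - 2) = -3*(-2 + 2*S**2) = 6 - 6*S**2)
16502/f(163) = 16502/(6 - 6*163**2) = 16502/(6 - 6*26569) = 16502/(6 - 159414) = 16502/(-159408) = 16502*(-1/159408) = -8251/79704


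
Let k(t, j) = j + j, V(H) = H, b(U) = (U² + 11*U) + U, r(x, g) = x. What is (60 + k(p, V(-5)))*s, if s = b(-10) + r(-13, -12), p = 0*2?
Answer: -1650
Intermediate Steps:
p = 0
b(U) = U² + 12*U
s = -33 (s = -10*(12 - 10) - 13 = -10*2 - 13 = -20 - 13 = -33)
k(t, j) = 2*j
(60 + k(p, V(-5)))*s = (60 + 2*(-5))*(-33) = (60 - 10)*(-33) = 50*(-33) = -1650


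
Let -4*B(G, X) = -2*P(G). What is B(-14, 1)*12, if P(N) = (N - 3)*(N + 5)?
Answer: 918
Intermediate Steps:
P(N) = (-3 + N)*(5 + N)
B(G, X) = -15/2 + G + G²/2 (B(G, X) = -(-1)*(-15 + G² + 2*G)/2 = -(30 - 4*G - 2*G²)/4 = -15/2 + G + G²/2)
B(-14, 1)*12 = (-15/2 - 14 + (½)*(-14)²)*12 = (-15/2 - 14 + (½)*196)*12 = (-15/2 - 14 + 98)*12 = (153/2)*12 = 918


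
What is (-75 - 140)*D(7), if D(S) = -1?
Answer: 215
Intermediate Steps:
(-75 - 140)*D(7) = (-75 - 140)*(-1) = -215*(-1) = 215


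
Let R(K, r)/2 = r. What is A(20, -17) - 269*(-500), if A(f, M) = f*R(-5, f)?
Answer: 135300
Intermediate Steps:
R(K, r) = 2*r
A(f, M) = 2*f² (A(f, M) = f*(2*f) = 2*f²)
A(20, -17) - 269*(-500) = 2*20² - 269*(-500) = 2*400 + 134500 = 800 + 134500 = 135300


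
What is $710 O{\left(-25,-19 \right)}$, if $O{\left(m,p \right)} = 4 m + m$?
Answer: $-88750$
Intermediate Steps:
$O{\left(m,p \right)} = 5 m$
$710 O{\left(-25,-19 \right)} = 710 \cdot 5 \left(-25\right) = 710 \left(-125\right) = -88750$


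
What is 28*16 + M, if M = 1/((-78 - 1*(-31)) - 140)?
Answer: 83775/187 ≈ 447.99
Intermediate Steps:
M = -1/187 (M = 1/((-78 + 31) - 140) = 1/(-47 - 140) = 1/(-187) = -1/187 ≈ -0.0053476)
28*16 + M = 28*16 - 1/187 = 448 - 1/187 = 83775/187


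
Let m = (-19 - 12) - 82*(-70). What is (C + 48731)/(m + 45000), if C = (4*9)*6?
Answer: 48947/50709 ≈ 0.96525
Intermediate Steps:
C = 216 (C = 36*6 = 216)
m = 5709 (m = -31 + 5740 = 5709)
(C + 48731)/(m + 45000) = (216 + 48731)/(5709 + 45000) = 48947/50709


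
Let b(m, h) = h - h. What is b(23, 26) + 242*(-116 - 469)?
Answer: -141570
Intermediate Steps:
b(m, h) = 0
b(23, 26) + 242*(-116 - 469) = 0 + 242*(-116 - 469) = 0 + 242*(-585) = 0 - 141570 = -141570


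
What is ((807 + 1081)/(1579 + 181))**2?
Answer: 3481/3025 ≈ 1.1507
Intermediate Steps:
((807 + 1081)/(1579 + 181))**2 = (1888/1760)**2 = (1888*(1/1760))**2 = (59/55)**2 = 3481/3025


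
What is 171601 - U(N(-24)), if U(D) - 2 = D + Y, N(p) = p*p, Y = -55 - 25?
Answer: 171103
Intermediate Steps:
Y = -80
N(p) = p²
U(D) = -78 + D (U(D) = 2 + (D - 80) = 2 + (-80 + D) = -78 + D)
171601 - U(N(-24)) = 171601 - (-78 + (-24)²) = 171601 - (-78 + 576) = 171601 - 1*498 = 171601 - 498 = 171103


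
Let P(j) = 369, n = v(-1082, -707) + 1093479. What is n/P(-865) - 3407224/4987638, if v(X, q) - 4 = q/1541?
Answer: 466806381332464/157561978239 ≈ 2962.7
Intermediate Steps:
v(X, q) = 4 + q/1541
n = 1685056596/1541 (n = (4 + (1/1541)*(-707)) + 1093479 = (4 - 707/1541) + 1093479 = 5457/1541 + 1093479 = 1685056596/1541 ≈ 1.0935e+6)
n/P(-865) - 3407224/4987638 = (1685056596/1541)/369 - 3407224/4987638 = (1685056596/1541)*(1/369) - 3407224*1/4987638 = 561685532/189543 - 1703612/2493819 = 466806381332464/157561978239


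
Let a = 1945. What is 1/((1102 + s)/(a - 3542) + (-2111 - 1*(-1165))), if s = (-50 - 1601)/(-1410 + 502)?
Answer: -1450076/1372774163 ≈ -0.0010563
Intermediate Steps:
s = 1651/908 (s = -1651/(-908) = -1651*(-1/908) = 1651/908 ≈ 1.8183)
1/((1102 + s)/(a - 3542) + (-2111 - 1*(-1165))) = 1/((1102 + 1651/908)/(1945 - 3542) + (-2111 - 1*(-1165))) = 1/((1002267/908)/(-1597) + (-2111 + 1165)) = 1/((1002267/908)*(-1/1597) - 946) = 1/(-1002267/1450076 - 946) = 1/(-1372774163/1450076) = -1450076/1372774163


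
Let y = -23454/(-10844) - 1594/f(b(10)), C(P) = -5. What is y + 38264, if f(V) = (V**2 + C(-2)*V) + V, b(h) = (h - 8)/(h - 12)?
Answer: 1028753007/27110 ≈ 37947.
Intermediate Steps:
b(h) = (-8 + h)/(-12 + h)
f(V) = V**2 - 4*V (f(V) = (V**2 - 5*V) + V = V**2 - 4*V)
y = -8584033/27110 (y = -23454/(-10844) - 1594*(-12 + 10)/((-8 + 10)*(-4 + (-8 + 10)/(-12 + 10))) = -23454*(-1/10844) - 1594*(-1/(-4 + 2/(-2))) = 11727/5422 - 1594*(-1/(-4 - 1/2*2)) = 11727/5422 - 1594*(-1/(-4 - 1)) = 11727/5422 - 1594/((-1*(-5))) = 11727/5422 - 1594/5 = -8584033/27110 ≈ -316.64)
y + 38264 = -8584033/27110 + 38264 = 1028753007/27110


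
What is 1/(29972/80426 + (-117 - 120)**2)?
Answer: 40213/2258738983 ≈ 1.7803e-5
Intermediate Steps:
1/(29972/80426 + (-117 - 120)**2) = 1/(29972*(1/80426) + (-237)**2) = 1/(14986/40213 + 56169) = 1/(2258738983/40213) = 40213/2258738983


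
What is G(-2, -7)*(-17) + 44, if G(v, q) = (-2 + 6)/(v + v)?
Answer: 61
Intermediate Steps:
G(v, q) = 2/v (G(v, q) = 4/((2*v)) = 4*(1/(2*v)) = 2/v)
G(-2, -7)*(-17) + 44 = (2/(-2))*(-17) + 44 = (2*(-1/2))*(-17) + 44 = -1*(-17) + 44 = 17 + 44 = 61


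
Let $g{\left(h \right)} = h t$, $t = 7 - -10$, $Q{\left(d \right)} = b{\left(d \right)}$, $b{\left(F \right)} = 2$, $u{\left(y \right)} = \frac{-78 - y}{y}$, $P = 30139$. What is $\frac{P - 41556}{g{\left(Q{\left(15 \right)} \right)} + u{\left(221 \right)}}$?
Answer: $- \frac{194089}{555} \approx -349.71$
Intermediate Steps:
$u{\left(y \right)} = \frac{-78 - y}{y}$
$Q{\left(d \right)} = 2$
$t = 17$ ($t = 7 + 10 = 17$)
$g{\left(h \right)} = 17 h$ ($g{\left(h \right)} = h 17 = 17 h$)
$\frac{P - 41556}{g{\left(Q{\left(15 \right)} \right)} + u{\left(221 \right)}} = \frac{30139 - 41556}{17 \cdot 2 + \frac{-78 - 221}{221}} = - \frac{11417}{34 + \frac{-78 - 221}{221}} = - \frac{11417}{34 + \frac{1}{221} \left(-299\right)} = - \frac{11417}{34 - \frac{23}{17}} = - \frac{11417}{\frac{555}{17}} = \left(-11417\right) \frac{17}{555} = - \frac{194089}{555}$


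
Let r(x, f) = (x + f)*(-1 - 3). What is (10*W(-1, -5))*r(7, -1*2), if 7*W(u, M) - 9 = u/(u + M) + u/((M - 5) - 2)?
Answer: -1850/7 ≈ -264.29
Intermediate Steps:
r(x, f) = -4*f - 4*x (r(x, f) = (f + x)*(-4) = -4*f - 4*x)
W(u, M) = 9/7 + u/(7*(-7 + M)) + u/(7*(M + u)) (W(u, M) = 9/7 + (u/(u + M) + u/((M - 5) - 2))/7 = 9/7 + (u/(M + u) + u/((-5 + M) - 2))/7 = 9/7 + (u/(M + u) + u/(-7 + M))/7 = 9/7 + (u/(-7 + M) + u/(M + u))/7 = 9/7 + (u/(7*(-7 + M)) + u/(7*(M + u))) = 9/7 + u/(7*(-7 + M)) + u/(7*(M + u)))
(10*W(-1, -5))*r(7, -1*2) = (10*(((-1)**2 - 70*(-1) - 63*(-5) + 9*(-5)**2 + 11*(-5)*(-1))/(7*((-5)**2 - 7*(-5) - 7*(-1) - 5*(-1)))))*(-(-4)*2 - 4*7) = (10*((1 + 70 + 315 + 9*25 + 55)/(7*(25 + 35 + 7 + 5))))*(-4*(-2) - 28) = (10*((1/7)*(1 + 70 + 315 + 225 + 55)/72))*(8 - 28) = (10*((1/7)*(1/72)*666))*(-20) = (10*(37/28))*(-20) = (185/14)*(-20) = -1850/7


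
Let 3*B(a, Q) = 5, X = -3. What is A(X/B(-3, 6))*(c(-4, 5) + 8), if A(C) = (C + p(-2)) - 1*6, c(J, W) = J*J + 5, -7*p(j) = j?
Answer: -7627/35 ≈ -217.91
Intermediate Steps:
p(j) = -j/7
c(J, W) = 5 + J² (c(J, W) = J² + 5 = 5 + J²)
B(a, Q) = 5/3 (B(a, Q) = (⅓)*5 = 5/3)
A(C) = -40/7 + C (A(C) = (C - ⅐*(-2)) - 1*6 = (C + 2/7) - 6 = (2/7 + C) - 6 = -40/7 + C)
A(X/B(-3, 6))*(c(-4, 5) + 8) = (-40/7 - 3/5/3)*((5 + (-4)²) + 8) = (-40/7 - 3*⅗)*((5 + 16) + 8) = (-40/7 - 9/5)*(21 + 8) = -263/35*29 = -7627/35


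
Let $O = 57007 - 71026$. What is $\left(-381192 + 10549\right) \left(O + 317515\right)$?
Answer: $-112488667928$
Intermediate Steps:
$O = -14019$
$\left(-381192 + 10549\right) \left(O + 317515\right) = \left(-381192 + 10549\right) \left(-14019 + 317515\right) = \left(-370643\right) 303496 = -112488667928$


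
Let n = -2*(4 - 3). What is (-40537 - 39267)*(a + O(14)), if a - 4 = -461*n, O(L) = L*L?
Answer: -89540088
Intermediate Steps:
O(L) = L**2
n = -2 (n = -2*1 = -2)
a = 926 (a = 4 - 461*(-2) = 4 + 922 = 926)
(-40537 - 39267)*(a + O(14)) = (-40537 - 39267)*(926 + 14**2) = -79804*(926 + 196) = -79804*1122 = -89540088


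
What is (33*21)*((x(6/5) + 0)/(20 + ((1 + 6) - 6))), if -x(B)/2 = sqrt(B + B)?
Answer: -132*sqrt(15)/5 ≈ -102.25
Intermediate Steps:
x(B) = -2*sqrt(2)*sqrt(B) (x(B) = -2*sqrt(B + B) = -2*sqrt(2)*sqrt(B))
(33*21)*((x(6/5) + 0)/(20 + ((1 + 6) - 6))) = (33*21)*((-2*sqrt(2)*sqrt(6/5) + 0)/(20 + ((1 + 6) - 6))) = 693*((-2*sqrt(2)*sqrt(6*(1/5)) + 0)/(20 + (7 - 6))) = 693*((-2*sqrt(2)*sqrt(6/5) + 0)/(20 + 1)) = 693*((-2*sqrt(2)*sqrt(30)/5 + 0)/21) = 693*((-4*sqrt(15)/5 + 0)*(1/21)) = 693*(-4*sqrt(15)/5*(1/21)) = 693*(-4*sqrt(15)/105) = -132*sqrt(15)/5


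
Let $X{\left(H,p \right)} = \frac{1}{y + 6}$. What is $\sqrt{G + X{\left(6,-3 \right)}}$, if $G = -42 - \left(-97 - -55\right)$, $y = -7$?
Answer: $i \approx 1.0 i$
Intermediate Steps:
$X{\left(H,p \right)} = -1$ ($X{\left(H,p \right)} = \frac{1}{-7 + 6} = \frac{1}{-1} = -1$)
$G = 0$ ($G = -42 - \left(-97 + 55\right) = -42 - -42 = -42 + 42 = 0$)
$\sqrt{G + X{\left(6,-3 \right)}} = \sqrt{0 - 1} = \sqrt{-1} = i$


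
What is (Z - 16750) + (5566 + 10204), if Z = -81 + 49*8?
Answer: -669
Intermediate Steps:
Z = 311 (Z = -81 + 392 = 311)
(Z - 16750) + (5566 + 10204) = (311 - 16750) + (5566 + 10204) = -16439 + 15770 = -669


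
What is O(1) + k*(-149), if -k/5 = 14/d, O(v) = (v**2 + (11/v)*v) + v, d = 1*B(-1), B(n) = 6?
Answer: 5254/3 ≈ 1751.3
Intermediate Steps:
d = 6 (d = 1*6 = 6)
O(v) = 11 + v + v**2 (O(v) = (v**2 + 11) + v = (11 + v**2) + v = 11 + v + v**2)
k = -35/3 (k = -70/6 = -5*7/3 = -35/3 ≈ -11.667)
O(1) + k*(-149) = (11 + 1 + 1**2) - 35/3*(-149) = (11 + 1 + 1) + 5215/3 = 13 + 5215/3 = 5254/3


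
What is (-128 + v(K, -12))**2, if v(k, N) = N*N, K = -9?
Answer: 256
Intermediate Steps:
v(k, N) = N**2
(-128 + v(K, -12))**2 = (-128 + (-12)**2)**2 = (-128 + 144)**2 = 16**2 = 256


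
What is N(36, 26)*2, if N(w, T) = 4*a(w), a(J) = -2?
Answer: -16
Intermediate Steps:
N(w, T) = -8 (N(w, T) = 4*(-2) = -8)
N(36, 26)*2 = -8*2 = -16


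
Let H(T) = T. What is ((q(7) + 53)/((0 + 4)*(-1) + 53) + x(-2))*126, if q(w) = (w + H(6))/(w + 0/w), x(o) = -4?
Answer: -17784/49 ≈ -362.94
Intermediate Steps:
q(w) = (6 + w)/w (q(w) = (w + 6)/(w + 0/w) = (6 + w)/(w + 0) = (6 + w)/w)
((q(7) + 53)/((0 + 4)*(-1) + 53) + x(-2))*126 = (((6 + 7)/7 + 53)/((0 + 4)*(-1) + 53) - 4)*126 = (((⅐)*13 + 53)/(4*(-1) + 53) - 4)*126 = ((13/7 + 53)/(-4 + 53) - 4)*126 = ((384/7)/49 - 4)*126 = ((384/7)*(1/49) - 4)*126 = (384/343 - 4)*126 = -988/343*126 = -17784/49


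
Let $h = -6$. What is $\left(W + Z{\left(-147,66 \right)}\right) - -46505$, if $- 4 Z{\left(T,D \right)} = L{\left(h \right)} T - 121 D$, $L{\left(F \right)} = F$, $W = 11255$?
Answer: $59536$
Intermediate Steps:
$Z{\left(T,D \right)} = \frac{3 T}{2} + \frac{121 D}{4}$ ($Z{\left(T,D \right)} = - \frac{- 6 T - 121 D}{4} = - \frac{- 121 D - 6 T}{4} = \frac{3 T}{2} + \frac{121 D}{4}$)
$\left(W + Z{\left(-147,66 \right)}\right) - -46505 = \left(11255 + \left(\frac{3}{2} \left(-147\right) + \frac{121}{4} \cdot 66\right)\right) - -46505 = \left(11255 + \left(- \frac{441}{2} + \frac{3993}{2}\right)\right) + 46505 = \left(11255 + 1776\right) + 46505 = 13031 + 46505 = 59536$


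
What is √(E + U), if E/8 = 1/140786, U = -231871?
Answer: I*√1148961254382507/70393 ≈ 481.53*I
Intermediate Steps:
E = 4/70393 (E = 8/140786 = 8*(1/140786) = 4/70393 ≈ 5.6824e-5)
√(E + U) = √(4/70393 - 231871) = √(-16322095299/70393) = I*√1148961254382507/70393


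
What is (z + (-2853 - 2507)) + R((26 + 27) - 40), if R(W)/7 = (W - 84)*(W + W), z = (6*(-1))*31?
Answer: -18468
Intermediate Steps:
z = -186 (z = -6*31 = -186)
R(W) = 14*W*(-84 + W) (R(W) = 7*((W - 84)*(W + W)) = 7*((-84 + W)*(2*W)) = 7*(2*W*(-84 + W)) = 14*W*(-84 + W))
(z + (-2853 - 2507)) + R((26 + 27) - 40) = (-186 + (-2853 - 2507)) + 14*((26 + 27) - 40)*(-84 + ((26 + 27) - 40)) = (-186 - 5360) + 14*(53 - 40)*(-84 + (53 - 40)) = -5546 + 14*13*(-84 + 13) = -5546 + 14*13*(-71) = -5546 - 12922 = -18468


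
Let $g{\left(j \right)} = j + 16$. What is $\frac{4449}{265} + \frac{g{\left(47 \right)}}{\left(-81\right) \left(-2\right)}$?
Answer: $\frac{81937}{4770} \approx 17.178$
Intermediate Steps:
$g{\left(j \right)} = 16 + j$
$\frac{4449}{265} + \frac{g{\left(47 \right)}}{\left(-81\right) \left(-2\right)} = \frac{4449}{265} + \frac{16 + 47}{\left(-81\right) \left(-2\right)} = 4449 \cdot \frac{1}{265} + \frac{63}{162} = \frac{4449}{265} + 63 \cdot \frac{1}{162} = \frac{4449}{265} + \frac{7}{18} = \frac{81937}{4770}$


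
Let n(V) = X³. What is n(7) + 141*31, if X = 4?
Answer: 4435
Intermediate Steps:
n(V) = 64 (n(V) = 4³ = 64)
n(7) + 141*31 = 64 + 141*31 = 64 + 4371 = 4435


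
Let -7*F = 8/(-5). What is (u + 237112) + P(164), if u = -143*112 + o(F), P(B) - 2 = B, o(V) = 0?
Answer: 221262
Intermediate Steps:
F = 8/35 (F = -8/(7*(-5)) = -8*(-1)/(7*5) = -1/7*(-8/5) = 8/35 ≈ 0.22857)
P(B) = 2 + B
u = -16016 (u = -143*112 + 0 = -16016 + 0 = -16016)
(u + 237112) + P(164) = (-16016 + 237112) + (2 + 164) = 221096 + 166 = 221262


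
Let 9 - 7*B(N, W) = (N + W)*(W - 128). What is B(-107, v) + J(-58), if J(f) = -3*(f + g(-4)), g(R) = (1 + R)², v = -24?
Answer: -18874/7 ≈ -2696.3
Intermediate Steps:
B(N, W) = 9/7 - (-128 + W)*(N + W)/7 (B(N, W) = 9/7 - (N + W)*(W - 128)/7 = 9/7 - (N + W)*(-128 + W)/7 = 9/7 - (-128 + W)*(N + W)/7)
J(f) = -27 - 3*f (J(f) = -3*(f + (1 - 4)²) = -3*(f + (-3)²) = -3*(f + 9) = -3*(9 + f) = -27 - 3*f)
B(-107, v) + J(-58) = (9/7 - ⅐*(-24)² + (128/7)*(-107) + (128/7)*(-24) - ⅐*(-107)*(-24)) + (-27 - 3*(-58)) = (9/7 - ⅐*576 - 13696/7 - 3072/7 - 2568/7) + (-27 + 174) = (9/7 - 576/7 - 13696/7 - 3072/7 - 2568/7) + 147 = -19903/7 + 147 = -18874/7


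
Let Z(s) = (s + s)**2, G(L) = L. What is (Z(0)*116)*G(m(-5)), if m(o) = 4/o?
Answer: 0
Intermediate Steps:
Z(s) = 4*s**2 (Z(s) = (2*s)**2 = 4*s**2)
(Z(0)*116)*G(m(-5)) = ((4*0**2)*116)*(4/(-5)) = ((4*0)*116)*(4*(-1/5)) = (0*116)*(-4/5) = 0*(-4/5) = 0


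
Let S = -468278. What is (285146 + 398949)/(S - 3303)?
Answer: -684095/471581 ≈ -1.4506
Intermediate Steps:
(285146 + 398949)/(S - 3303) = (285146 + 398949)/(-468278 - 3303) = 684095/(-471581) = 684095*(-1/471581) = -684095/471581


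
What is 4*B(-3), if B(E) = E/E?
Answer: 4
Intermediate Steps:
B(E) = 1
4*B(-3) = 4*1 = 4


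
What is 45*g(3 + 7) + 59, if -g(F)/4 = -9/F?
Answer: 221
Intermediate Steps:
g(F) = 36/F (g(F) = -(-36)/F = 36/F)
45*g(3 + 7) + 59 = 45*(36/(3 + 7)) + 59 = 45*(36/10) + 59 = 45*(36*(1/10)) + 59 = 45*(18/5) + 59 = 162 + 59 = 221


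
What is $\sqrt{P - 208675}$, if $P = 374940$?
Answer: $\sqrt{166265} \approx 407.76$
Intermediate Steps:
$\sqrt{P - 208675} = \sqrt{374940 - 208675} = \sqrt{166265}$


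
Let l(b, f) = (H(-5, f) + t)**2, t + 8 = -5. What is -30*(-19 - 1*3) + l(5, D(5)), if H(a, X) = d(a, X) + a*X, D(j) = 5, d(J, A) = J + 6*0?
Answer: 2509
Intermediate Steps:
d(J, A) = J (d(J, A) = J + 0 = J)
H(a, X) = a + X*a (H(a, X) = a + a*X = a + X*a)
t = -13 (t = -8 - 5 = -13)
l(b, f) = (-18 - 5*f)**2 (l(b, f) = (-5*(1 + f) - 13)**2 = ((-5 - 5*f) - 13)**2 = (-18 - 5*f)**2)
-30*(-19 - 1*3) + l(5, D(5)) = -30*(-19 - 1*3) + (18 + 5*5)**2 = -30*(-19 - 3) + (18 + 25)**2 = -30*(-22) + 43**2 = 660 + 1849 = 2509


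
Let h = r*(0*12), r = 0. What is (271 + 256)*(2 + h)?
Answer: 1054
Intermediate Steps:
h = 0 (h = 0*(0*12) = 0*0 = 0)
(271 + 256)*(2 + h) = (271 + 256)*(2 + 0) = 527*2 = 1054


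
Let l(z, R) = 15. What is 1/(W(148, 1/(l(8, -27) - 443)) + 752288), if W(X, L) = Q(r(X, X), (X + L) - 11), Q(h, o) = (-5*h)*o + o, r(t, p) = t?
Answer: 428/278647999 ≈ 1.5360e-6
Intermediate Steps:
Q(h, o) = o - 5*h*o (Q(h, o) = -5*h*o + o = o - 5*h*o)
W(X, L) = (1 - 5*X)*(-11 + L + X) (W(X, L) = ((X + L) - 11)*(1 - 5*X) = ((L + X) - 11)*(1 - 5*X) = (-11 + L + X)*(1 - 5*X) = (1 - 5*X)*(-11 + L + X))
1/(W(148, 1/(l(8, -27) - 443)) + 752288) = 1/(-(-1 + 5*148)*(-11 + 1/(15 - 443) + 148) + 752288) = 1/(-(-1 + 740)*(-11 + 1/(-428) + 148) + 752288) = 1/(-1*739*(-11 - 1/428 + 148) + 752288) = 1/(-1*739*58635/428 + 752288) = 1/(-43331265/428 + 752288) = 1/(278647999/428) = 428/278647999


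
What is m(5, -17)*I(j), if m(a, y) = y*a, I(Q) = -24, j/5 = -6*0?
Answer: 2040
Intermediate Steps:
j = 0 (j = 5*(-6*0) = 5*0 = 0)
m(a, y) = a*y
m(5, -17)*I(j) = (5*(-17))*(-24) = -85*(-24) = 2040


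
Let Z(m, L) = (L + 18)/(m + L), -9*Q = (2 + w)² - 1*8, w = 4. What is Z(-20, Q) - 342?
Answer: -35635/104 ≈ -342.64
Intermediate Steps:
Q = -28/9 (Q = -((2 + 4)² - 1*8)/9 = -(6² - 8)/9 = -(36 - 8)/9 = -⅑*28 = -28/9 ≈ -3.1111)
Z(m, L) = (18 + L)/(L + m)
Z(-20, Q) - 342 = (18 - 28/9)/(-28/9 - 20) - 342 = (134/9)/(-208/9) - 342 = -9/208*134/9 - 342 = -67/104 - 342 = -35635/104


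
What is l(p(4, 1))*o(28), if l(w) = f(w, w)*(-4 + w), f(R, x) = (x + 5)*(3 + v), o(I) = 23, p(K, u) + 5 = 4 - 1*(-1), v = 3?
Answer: -2760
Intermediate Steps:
p(K, u) = 0 (p(K, u) = -5 + (4 - 1*(-1)) = -5 + (4 + 1) = -5 + 5 = 0)
f(R, x) = 30 + 6*x (f(R, x) = (x + 5)*(3 + 3) = (5 + x)*6 = 30 + 6*x)
l(w) = (-4 + w)*(30 + 6*w) (l(w) = (30 + 6*w)*(-4 + w) = (-4 + w)*(30 + 6*w))
l(p(4, 1))*o(28) = (6*(-4 + 0)*(5 + 0))*23 = (6*(-4)*5)*23 = -120*23 = -2760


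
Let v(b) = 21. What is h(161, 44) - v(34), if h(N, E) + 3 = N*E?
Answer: 7060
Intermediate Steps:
h(N, E) = -3 + E*N (h(N, E) = -3 + N*E = -3 + E*N)
h(161, 44) - v(34) = (-3 + 44*161) - 1*21 = (-3 + 7084) - 21 = 7081 - 21 = 7060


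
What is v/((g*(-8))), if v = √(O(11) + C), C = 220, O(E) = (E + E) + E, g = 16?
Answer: -√253/128 ≈ -0.12427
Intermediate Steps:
O(E) = 3*E (O(E) = 2*E + E = 3*E)
v = √253 (v = √(3*11 + 220) = √(33 + 220) = √253 ≈ 15.906)
v/((g*(-8))) = √253/((16*(-8))) = √253/(-128) = √253*(-1/128) = -√253/128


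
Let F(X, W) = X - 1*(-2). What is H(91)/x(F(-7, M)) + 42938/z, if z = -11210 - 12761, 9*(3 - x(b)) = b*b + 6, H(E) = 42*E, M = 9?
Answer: -412363105/47942 ≈ -8601.3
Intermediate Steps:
F(X, W) = 2 + X (F(X, W) = X + 2 = 2 + X)
x(b) = 7/3 - b**2/9 (x(b) = 3 - (b*b + 6)/9 = 3 - (b**2 + 6)/9 = 3 - (6 + b**2)/9 = 3 + (-2/3 - b**2/9) = 7/3 - b**2/9)
z = -23971
H(91)/x(F(-7, M)) + 42938/z = (42*91)/(7/3 - (2 - 7)**2/9) + 42938/(-23971) = 3822/(7/3 - 1/9*(-5)**2) + 42938*(-1/23971) = 3822/(7/3 - 1/9*25) - 42938/23971 = 3822/(7/3 - 25/9) - 42938/23971 = 3822/(-4/9) - 42938/23971 = 3822*(-9/4) - 42938/23971 = -17199/2 - 42938/23971 = -412363105/47942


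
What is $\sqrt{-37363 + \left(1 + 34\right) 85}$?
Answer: $2 i \sqrt{8597} \approx 185.44 i$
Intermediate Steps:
$\sqrt{-37363 + \left(1 + 34\right) 85} = \sqrt{-37363 + 35 \cdot 85} = \sqrt{-37363 + 2975} = \sqrt{-34388} = 2 i \sqrt{8597}$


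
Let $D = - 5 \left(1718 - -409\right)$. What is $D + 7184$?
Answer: $-3451$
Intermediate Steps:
$D = -10635$ ($D = - 5 \left(1718 + 409\right) = \left(-5\right) 2127 = -10635$)
$D + 7184 = -10635 + 7184 = -3451$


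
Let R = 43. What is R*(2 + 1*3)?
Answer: 215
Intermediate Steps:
R*(2 + 1*3) = 43*(2 + 1*3) = 43*(2 + 3) = 43*5 = 215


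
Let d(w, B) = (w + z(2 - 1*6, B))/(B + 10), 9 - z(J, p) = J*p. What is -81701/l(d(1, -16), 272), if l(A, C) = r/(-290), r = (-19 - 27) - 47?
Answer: -23693290/93 ≈ -2.5477e+5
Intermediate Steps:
z(J, p) = 9 - J*p
r = -93 (r = -46 - 47 = -93)
d(w, B) = (9 + w + 4*B)/(10 + B) (d(w, B) = (w + (9 - (2 - 1*6)*B))/(B + 10) = (w + (9 - (2 - 6)*B))/(10 + B) = (w + (9 - 1*(-4)*B))/(10 + B) = (w + (9 + 4*B))/(10 + B) = (9 + w + 4*B)/(10 + B))
l(A, C) = 93/290 (l(A, C) = -93/(-290) = -93*(-1/290) = 93/290)
-81701/l(d(1, -16), 272) = -81701/93/290 = -81701*290/93 = -23693290/93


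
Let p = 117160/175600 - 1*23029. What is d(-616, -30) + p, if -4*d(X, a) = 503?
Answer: -203292847/8780 ≈ -23154.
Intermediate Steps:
d(X, a) = -503/4 (d(X, a) = -1/4*503 = -503/4)
p = -101094381/4390 (p = 117160*(1/175600) - 23029 = 2929/4390 - 23029 = -101094381/4390 ≈ -23028.)
d(-616, -30) + p = -503/4 - 101094381/4390 = -203292847/8780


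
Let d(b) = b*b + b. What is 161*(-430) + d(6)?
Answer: -69188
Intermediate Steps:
d(b) = b + b² (d(b) = b² + b = b + b²)
161*(-430) + d(6) = 161*(-430) + 6*(1 + 6) = -69230 + 6*7 = -69230 + 42 = -69188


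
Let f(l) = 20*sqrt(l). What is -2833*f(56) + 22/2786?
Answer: 11/1393 - 113320*sqrt(14) ≈ -4.2400e+5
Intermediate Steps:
-2833*f(56) + 22/2786 = -2833*20*sqrt(56) + 22/2786 = -2833*20*(2*sqrt(14)) + 22*(1/2786) = -2833*40*sqrt(14) + 11/1393 = -113320*sqrt(14) + 11/1393 = 11/1393 - 113320*sqrt(14)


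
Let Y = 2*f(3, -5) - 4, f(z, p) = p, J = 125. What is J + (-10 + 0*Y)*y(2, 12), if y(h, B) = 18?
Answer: -55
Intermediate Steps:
Y = -14 (Y = 2*(-5) - 4 = -10 - 4 = -14)
J + (-10 + 0*Y)*y(2, 12) = 125 + (-10 + 0*(-14))*18 = 125 + (-10 + 0)*18 = 125 - 10*18 = 125 - 180 = -55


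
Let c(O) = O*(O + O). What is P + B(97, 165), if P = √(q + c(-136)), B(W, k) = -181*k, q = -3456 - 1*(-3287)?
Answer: -29865 + √36823 ≈ -29673.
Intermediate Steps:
c(O) = 2*O² (c(O) = O*(2*O) = 2*O²)
q = -169 (q = -3456 + 3287 = -169)
P = √36823 (P = √(-169 + 2*(-136)²) = √(-169 + 2*18496) = √(-169 + 36992) = √36823 ≈ 191.89)
P + B(97, 165) = √36823 - 181*165 = √36823 - 29865 = -29865 + √36823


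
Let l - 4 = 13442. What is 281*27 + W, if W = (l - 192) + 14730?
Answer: 35571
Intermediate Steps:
l = 13446 (l = 4 + 13442 = 13446)
W = 27984 (W = (13446 - 192) + 14730 = 13254 + 14730 = 27984)
281*27 + W = 281*27 + 27984 = 7587 + 27984 = 35571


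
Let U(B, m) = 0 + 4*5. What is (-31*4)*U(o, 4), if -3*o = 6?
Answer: -2480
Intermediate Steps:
o = -2 (o = -⅓*6 = -2)
U(B, m) = 20 (U(B, m) = 0 + 20 = 20)
(-31*4)*U(o, 4) = -31*4*20 = -124*20 = -2480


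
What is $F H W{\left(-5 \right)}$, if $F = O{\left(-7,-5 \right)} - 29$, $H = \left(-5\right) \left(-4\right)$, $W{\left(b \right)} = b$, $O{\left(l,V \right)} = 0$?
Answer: $2900$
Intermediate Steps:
$H = 20$
$F = -29$ ($F = 0 - 29 = -29$)
$F H W{\left(-5 \right)} = \left(-29\right) 20 \left(-5\right) = \left(-580\right) \left(-5\right) = 2900$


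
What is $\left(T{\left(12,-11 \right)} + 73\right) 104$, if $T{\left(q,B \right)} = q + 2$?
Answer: $9048$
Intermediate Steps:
$T{\left(q,B \right)} = 2 + q$
$\left(T{\left(12,-11 \right)} + 73\right) 104 = \left(\left(2 + 12\right) + 73\right) 104 = \left(14 + 73\right) 104 = 87 \cdot 104 = 9048$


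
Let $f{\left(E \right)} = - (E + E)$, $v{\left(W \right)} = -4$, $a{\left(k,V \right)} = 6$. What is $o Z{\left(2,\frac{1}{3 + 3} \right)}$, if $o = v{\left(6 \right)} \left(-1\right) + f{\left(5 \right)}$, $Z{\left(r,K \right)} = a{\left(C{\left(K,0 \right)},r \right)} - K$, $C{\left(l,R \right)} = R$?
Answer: $-35$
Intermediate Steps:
$Z{\left(r,K \right)} = 6 - K$
$f{\left(E \right)} = - 2 E$
$o = -6$ ($o = \left(-4\right) \left(-1\right) - 10 = 4 - 10 = -6$)
$o Z{\left(2,\frac{1}{3 + 3} \right)} = - 6 \left(6 - \frac{1}{3 + 3}\right) = - 6 \left(6 - \frac{1}{6}\right) = \left(-6\right) \frac{35}{6} = -35$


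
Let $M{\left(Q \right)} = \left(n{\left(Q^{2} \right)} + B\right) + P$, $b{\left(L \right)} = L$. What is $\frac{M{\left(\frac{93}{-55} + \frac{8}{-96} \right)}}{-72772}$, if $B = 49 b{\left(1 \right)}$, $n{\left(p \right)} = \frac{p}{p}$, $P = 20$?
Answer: $- \frac{5}{5198} \approx -0.00096191$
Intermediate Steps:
$n{\left(p \right)} = 1$
$B = 49$ ($B = 49 \cdot 1 = 49$)
$M{\left(Q \right)} = 70$ ($M{\left(Q \right)} = \left(1 + 49\right) + 20 = 50 + 20 = 70$)
$\frac{M{\left(\frac{93}{-55} + \frac{8}{-96} \right)}}{-72772} = \frac{70}{-72772} = 70 \left(- \frac{1}{72772}\right) = - \frac{5}{5198}$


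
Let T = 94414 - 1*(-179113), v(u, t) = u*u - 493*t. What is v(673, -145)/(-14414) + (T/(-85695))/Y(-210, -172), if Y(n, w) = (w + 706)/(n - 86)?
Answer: -5707690561783/164900231955 ≈ -34.613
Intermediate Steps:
v(u, t) = u**2 - 493*t
Y(n, w) = (706 + w)/(-86 + n)
T = 273527 (T = 94414 + 179113 = 273527)
v(673, -145)/(-14414) + (T/(-85695))/Y(-210, -172) = (673**2 - 493*(-145))/(-14414) + (273527/(-85695))/(((706 - 172)/(-86 - 210))) = (452929 + 71485)*(-1/14414) + (273527*(-1/85695))/((534/(-296))) = 524414*(-1/14414) - 273527/(85695*((-1/296*534))) = -262207/7207 - 273527/(85695*(-267/148)) = -262207/7207 - 273527/85695*(-148/267) = -262207/7207 + 40481996/22880565 = -5707690561783/164900231955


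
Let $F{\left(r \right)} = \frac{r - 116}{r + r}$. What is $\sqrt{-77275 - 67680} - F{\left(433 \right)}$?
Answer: $- \frac{317}{866} + i \sqrt{144955} \approx -0.36605 + 380.73 i$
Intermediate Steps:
$F{\left(r \right)} = \frac{-116 + r}{2 r}$
$\sqrt{-77275 - 67680} - F{\left(433 \right)} = \sqrt{-77275 - 67680} - \frac{-116 + 433}{2 \cdot 433} = \sqrt{-144955} - \frac{1}{2} \cdot \frac{1}{433} \cdot 317 = i \sqrt{144955} - \frac{317}{866} = - \frac{317}{866} + i \sqrt{144955}$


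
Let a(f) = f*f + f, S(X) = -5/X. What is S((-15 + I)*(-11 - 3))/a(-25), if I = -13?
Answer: -1/47040 ≈ -2.1259e-5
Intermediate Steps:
a(f) = f + f**2 (a(f) = f**2 + f = f + f**2)
S((-15 + I)*(-11 - 3))/a(-25) = (-5*1/((-15 - 13)*(-11 - 3)))/((-25*(1 - 25))) = (-5/((-28*(-14))))/((-25*(-24))) = -5/392/600 = -5*1/392*(1/600) = -5/392*1/600 = -1/47040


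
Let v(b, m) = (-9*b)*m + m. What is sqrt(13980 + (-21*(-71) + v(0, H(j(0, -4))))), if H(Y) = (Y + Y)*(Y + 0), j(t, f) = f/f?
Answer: sqrt(15473) ≈ 124.39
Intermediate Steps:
j(t, f) = 1
H(Y) = 2*Y**2 (H(Y) = (2*Y)*Y = 2*Y**2)
v(b, m) = m - 9*b*m (v(b, m) = -9*b*m + m = m - 9*b*m)
sqrt(13980 + (-21*(-71) + v(0, H(j(0, -4))))) = sqrt(13980 + (-21*(-71) + (2*1**2)*(1 - 9*0))) = sqrt(13980 + (1491 + (2*1)*(1 + 0))) = sqrt(13980 + (1491 + 2*1)) = sqrt(13980 + (1491 + 2)) = sqrt(13980 + 1493) = sqrt(15473)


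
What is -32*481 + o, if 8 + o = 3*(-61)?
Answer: -15583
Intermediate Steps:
o = -191 (o = -8 + 3*(-61) = -8 - 183 = -191)
-32*481 + o = -32*481 - 191 = -15392 - 191 = -15583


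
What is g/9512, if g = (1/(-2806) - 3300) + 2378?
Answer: -2587133/26690672 ≈ -0.096930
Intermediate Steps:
g = -2587133/2806 (g = (-1/2806 - 3300) + 2378 = -9259801/2806 + 2378 = -2587133/2806 ≈ -922.00)
g/9512 = -2587133/2806/9512 = -2587133/2806*1/9512 = -2587133/26690672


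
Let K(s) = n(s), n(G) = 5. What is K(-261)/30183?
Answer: 5/30183 ≈ 0.00016566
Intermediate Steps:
K(s) = 5
K(-261)/30183 = 5/30183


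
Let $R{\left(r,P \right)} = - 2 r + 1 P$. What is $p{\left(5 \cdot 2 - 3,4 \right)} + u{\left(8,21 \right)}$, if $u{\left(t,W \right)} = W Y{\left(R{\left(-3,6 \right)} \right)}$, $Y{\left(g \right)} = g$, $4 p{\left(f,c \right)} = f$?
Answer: $\frac{1015}{4} \approx 253.75$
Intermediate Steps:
$p{\left(f,c \right)} = \frac{f}{4}$
$R{\left(r,P \right)} = P - 2 r$ ($R{\left(r,P \right)} = - 2 r + P = P - 2 r$)
$u{\left(t,W \right)} = 12 W$ ($u{\left(t,W \right)} = W \left(6 - -6\right) = W \left(6 + 6\right) = W 12 = 12 W$)
$p{\left(5 \cdot 2 - 3,4 \right)} + u{\left(8,21 \right)} = \frac{5 \cdot 2 - 3}{4} + 12 \cdot 21 = \frac{10 - 3}{4} + 252 = \frac{1}{4} \cdot 7 + 252 = \frac{7}{4} + 252 = \frac{1015}{4}$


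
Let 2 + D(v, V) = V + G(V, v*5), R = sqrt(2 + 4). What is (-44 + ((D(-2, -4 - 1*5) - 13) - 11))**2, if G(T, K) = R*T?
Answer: 6727 + 1422*sqrt(6) ≈ 10210.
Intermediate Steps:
R = sqrt(6) ≈ 2.4495
G(T, K) = T*sqrt(6) (G(T, K) = sqrt(6)*T = T*sqrt(6))
D(v, V) = -2 + V + V*sqrt(6) (D(v, V) = -2 + (V + V*sqrt(6)) = -2 + V + V*sqrt(6))
(-44 + ((D(-2, -4 - 1*5) - 13) - 11))**2 = (-44 + (((-2 + (-4 - 1*5) + (-4 - 1*5)*sqrt(6)) - 13) - 11))**2 = (-44 + (((-2 + (-4 - 5) + (-4 - 5)*sqrt(6)) - 13) - 11))**2 = (-44 + (((-2 - 9 - 9*sqrt(6)) - 13) - 11))**2 = (-44 + (((-11 - 9*sqrt(6)) - 13) - 11))**2 = (-44 + ((-24 - 9*sqrt(6)) - 11))**2 = (-44 + (-35 - 9*sqrt(6)))**2 = (-79 - 9*sqrt(6))**2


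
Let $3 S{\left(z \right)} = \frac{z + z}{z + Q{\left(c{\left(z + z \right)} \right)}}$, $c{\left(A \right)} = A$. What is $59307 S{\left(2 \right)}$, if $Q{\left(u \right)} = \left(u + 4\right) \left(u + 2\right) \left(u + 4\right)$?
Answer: $\frac{39538}{193} \approx 204.86$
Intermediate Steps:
$Q{\left(u \right)} = \left(4 + u\right)^{2} \left(2 + u\right)$ ($Q{\left(u \right)} = \left(4 + u\right) \left(2 + u\right) \left(4 + u\right) = \left(2 + u\right) \left(4 + u\right) \left(4 + u\right) = \left(4 + u\right)^{2} \left(2 + u\right)$)
$S{\left(z \right)} = \frac{2 z}{3 \left(z + \left(4 + 2 z\right)^{2} \left(2 + 2 z\right)\right)}$ ($S{\left(z \right)} = \frac{\left(z + z\right) \frac{1}{z + \left(4 + \left(z + z\right)\right)^{2} \left(2 + \left(z + z\right)\right)}}{3} = \frac{2 z \frac{1}{z + \left(4 + 2 z\right)^{2} \left(2 + 2 z\right)}}{3} = \frac{2 z}{3 \left(z + \left(4 + 2 z\right)^{2} \left(2 + 2 z\right)\right)}$)
$59307 S{\left(2 \right)} = 59307 \cdot \frac{2}{3} \cdot 2 \frac{1}{2 + 8 \left(2 + 2\right)^{2} \left(1 + 2\right)} = 59307 \cdot \frac{2}{3} \cdot 2 \frac{1}{2 + 8 \cdot 4^{2} \cdot 3} = 59307 \cdot \frac{2}{3} \cdot 2 \frac{1}{2 + 8 \cdot 16 \cdot 3} = 59307 \cdot \frac{2}{3} \cdot 2 \frac{1}{2 + 384} = 59307 \cdot \frac{2}{3} \cdot 2 \cdot \frac{1}{386} = 59307 \cdot \frac{2}{579} = \frac{39538}{193}$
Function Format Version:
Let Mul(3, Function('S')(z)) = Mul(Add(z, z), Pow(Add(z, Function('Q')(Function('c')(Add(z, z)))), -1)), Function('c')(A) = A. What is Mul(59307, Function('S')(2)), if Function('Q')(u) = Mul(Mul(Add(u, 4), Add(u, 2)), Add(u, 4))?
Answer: Rational(39538, 193) ≈ 204.86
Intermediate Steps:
Function('Q')(u) = Mul(Pow(Add(4, u), 2), Add(2, u)) (Function('Q')(u) = Mul(Mul(Add(4, u), Add(2, u)), Add(4, u)) = Mul(Mul(Add(2, u), Add(4, u)), Add(4, u)) = Mul(Pow(Add(4, u), 2), Add(2, u)))
Function('S')(z) = Mul(Rational(2, 3), z, Pow(Add(z, Mul(Pow(Add(4, Mul(2, z)), 2), Add(2, Mul(2, z)))), -1)) (Function('S')(z) = Mul(Rational(1, 3), Mul(Add(z, z), Pow(Add(z, Mul(Pow(Add(4, Add(z, z)), 2), Add(2, Add(z, z)))), -1))) = Mul(Rational(1, 3), Mul(Mul(2, z), Pow(Add(z, Mul(Pow(Add(4, Mul(2, z)), 2), Add(2, Mul(2, z)))), -1))) = Mul(Rational(1, 3), Mul(2, z, Pow(Add(z, Mul(Pow(Add(4, Mul(2, z)), 2), Add(2, Mul(2, z)))), -1))) = Mul(Rational(2, 3), z, Pow(Add(z, Mul(Pow(Add(4, Mul(2, z)), 2), Add(2, Mul(2, z)))), -1)))
Mul(59307, Function('S')(2)) = Mul(59307, Mul(Rational(2, 3), 2, Pow(Add(2, Mul(8, Pow(Add(2, 2), 2), Add(1, 2))), -1))) = Mul(59307, Mul(Rational(2, 3), 2, Pow(Add(2, Mul(8, Pow(4, 2), 3)), -1))) = Mul(59307, Mul(Rational(2, 3), 2, Pow(Add(2, Mul(8, 16, 3)), -1))) = Mul(59307, Mul(Rational(2, 3), 2, Pow(Add(2, 384), -1))) = Mul(59307, Mul(Rational(2, 3), 2, Pow(386, -1))) = Mul(59307, Mul(Rational(2, 3), 2, Rational(1, 386))) = Mul(59307, Rational(2, 579)) = Rational(39538, 193)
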